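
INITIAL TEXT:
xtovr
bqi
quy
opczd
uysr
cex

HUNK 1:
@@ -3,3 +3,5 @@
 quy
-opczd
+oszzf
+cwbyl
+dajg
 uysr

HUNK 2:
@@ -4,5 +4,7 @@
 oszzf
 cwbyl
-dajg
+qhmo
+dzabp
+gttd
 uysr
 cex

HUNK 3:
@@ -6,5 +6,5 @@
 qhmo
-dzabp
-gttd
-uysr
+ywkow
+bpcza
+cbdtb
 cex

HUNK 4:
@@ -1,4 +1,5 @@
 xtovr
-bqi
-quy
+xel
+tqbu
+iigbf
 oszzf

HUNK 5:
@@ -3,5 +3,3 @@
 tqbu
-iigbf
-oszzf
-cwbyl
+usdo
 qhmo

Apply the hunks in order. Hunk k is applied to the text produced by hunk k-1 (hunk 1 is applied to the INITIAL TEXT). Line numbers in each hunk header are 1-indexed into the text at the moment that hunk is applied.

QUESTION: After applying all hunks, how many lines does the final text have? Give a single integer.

Answer: 9

Derivation:
Hunk 1: at line 3 remove [opczd] add [oszzf,cwbyl,dajg] -> 8 lines: xtovr bqi quy oszzf cwbyl dajg uysr cex
Hunk 2: at line 4 remove [dajg] add [qhmo,dzabp,gttd] -> 10 lines: xtovr bqi quy oszzf cwbyl qhmo dzabp gttd uysr cex
Hunk 3: at line 6 remove [dzabp,gttd,uysr] add [ywkow,bpcza,cbdtb] -> 10 lines: xtovr bqi quy oszzf cwbyl qhmo ywkow bpcza cbdtb cex
Hunk 4: at line 1 remove [bqi,quy] add [xel,tqbu,iigbf] -> 11 lines: xtovr xel tqbu iigbf oszzf cwbyl qhmo ywkow bpcza cbdtb cex
Hunk 5: at line 3 remove [iigbf,oszzf,cwbyl] add [usdo] -> 9 lines: xtovr xel tqbu usdo qhmo ywkow bpcza cbdtb cex
Final line count: 9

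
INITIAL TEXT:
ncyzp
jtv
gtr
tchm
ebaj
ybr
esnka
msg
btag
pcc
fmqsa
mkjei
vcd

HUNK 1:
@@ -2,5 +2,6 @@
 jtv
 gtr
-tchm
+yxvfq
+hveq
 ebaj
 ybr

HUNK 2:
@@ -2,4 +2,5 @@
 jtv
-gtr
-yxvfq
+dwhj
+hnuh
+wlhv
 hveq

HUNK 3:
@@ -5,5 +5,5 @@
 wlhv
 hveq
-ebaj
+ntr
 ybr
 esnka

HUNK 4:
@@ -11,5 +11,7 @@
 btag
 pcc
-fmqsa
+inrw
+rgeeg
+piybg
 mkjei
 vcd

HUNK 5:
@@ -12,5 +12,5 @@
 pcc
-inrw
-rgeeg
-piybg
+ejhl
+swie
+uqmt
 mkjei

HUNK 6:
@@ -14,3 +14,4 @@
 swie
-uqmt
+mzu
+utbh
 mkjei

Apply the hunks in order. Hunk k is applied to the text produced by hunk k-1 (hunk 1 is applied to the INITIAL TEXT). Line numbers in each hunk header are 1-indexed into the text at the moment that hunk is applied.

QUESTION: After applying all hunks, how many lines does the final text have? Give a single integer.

Answer: 18

Derivation:
Hunk 1: at line 2 remove [tchm] add [yxvfq,hveq] -> 14 lines: ncyzp jtv gtr yxvfq hveq ebaj ybr esnka msg btag pcc fmqsa mkjei vcd
Hunk 2: at line 2 remove [gtr,yxvfq] add [dwhj,hnuh,wlhv] -> 15 lines: ncyzp jtv dwhj hnuh wlhv hveq ebaj ybr esnka msg btag pcc fmqsa mkjei vcd
Hunk 3: at line 5 remove [ebaj] add [ntr] -> 15 lines: ncyzp jtv dwhj hnuh wlhv hveq ntr ybr esnka msg btag pcc fmqsa mkjei vcd
Hunk 4: at line 11 remove [fmqsa] add [inrw,rgeeg,piybg] -> 17 lines: ncyzp jtv dwhj hnuh wlhv hveq ntr ybr esnka msg btag pcc inrw rgeeg piybg mkjei vcd
Hunk 5: at line 12 remove [inrw,rgeeg,piybg] add [ejhl,swie,uqmt] -> 17 lines: ncyzp jtv dwhj hnuh wlhv hveq ntr ybr esnka msg btag pcc ejhl swie uqmt mkjei vcd
Hunk 6: at line 14 remove [uqmt] add [mzu,utbh] -> 18 lines: ncyzp jtv dwhj hnuh wlhv hveq ntr ybr esnka msg btag pcc ejhl swie mzu utbh mkjei vcd
Final line count: 18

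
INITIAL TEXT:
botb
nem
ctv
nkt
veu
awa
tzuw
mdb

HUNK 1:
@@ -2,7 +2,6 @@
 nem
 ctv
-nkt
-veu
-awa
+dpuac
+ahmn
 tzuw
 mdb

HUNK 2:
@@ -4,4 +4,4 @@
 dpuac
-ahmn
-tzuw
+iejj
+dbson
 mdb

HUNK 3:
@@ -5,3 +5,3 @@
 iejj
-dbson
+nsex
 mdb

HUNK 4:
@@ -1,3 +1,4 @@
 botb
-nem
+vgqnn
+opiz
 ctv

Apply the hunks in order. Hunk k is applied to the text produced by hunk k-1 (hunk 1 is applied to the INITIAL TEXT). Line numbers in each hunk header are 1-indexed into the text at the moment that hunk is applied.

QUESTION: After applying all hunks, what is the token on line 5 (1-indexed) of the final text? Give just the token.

Answer: dpuac

Derivation:
Hunk 1: at line 2 remove [nkt,veu,awa] add [dpuac,ahmn] -> 7 lines: botb nem ctv dpuac ahmn tzuw mdb
Hunk 2: at line 4 remove [ahmn,tzuw] add [iejj,dbson] -> 7 lines: botb nem ctv dpuac iejj dbson mdb
Hunk 3: at line 5 remove [dbson] add [nsex] -> 7 lines: botb nem ctv dpuac iejj nsex mdb
Hunk 4: at line 1 remove [nem] add [vgqnn,opiz] -> 8 lines: botb vgqnn opiz ctv dpuac iejj nsex mdb
Final line 5: dpuac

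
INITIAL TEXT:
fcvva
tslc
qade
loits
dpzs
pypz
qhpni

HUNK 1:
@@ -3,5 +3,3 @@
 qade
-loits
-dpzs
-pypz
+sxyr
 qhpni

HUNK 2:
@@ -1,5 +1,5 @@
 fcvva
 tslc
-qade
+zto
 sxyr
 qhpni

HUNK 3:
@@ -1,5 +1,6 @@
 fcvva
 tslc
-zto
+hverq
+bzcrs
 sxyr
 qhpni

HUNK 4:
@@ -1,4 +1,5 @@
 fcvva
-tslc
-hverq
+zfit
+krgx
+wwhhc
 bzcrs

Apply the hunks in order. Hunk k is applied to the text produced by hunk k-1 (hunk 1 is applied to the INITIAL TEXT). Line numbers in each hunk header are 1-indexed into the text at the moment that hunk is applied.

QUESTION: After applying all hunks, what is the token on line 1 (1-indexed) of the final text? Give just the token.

Answer: fcvva

Derivation:
Hunk 1: at line 3 remove [loits,dpzs,pypz] add [sxyr] -> 5 lines: fcvva tslc qade sxyr qhpni
Hunk 2: at line 1 remove [qade] add [zto] -> 5 lines: fcvva tslc zto sxyr qhpni
Hunk 3: at line 1 remove [zto] add [hverq,bzcrs] -> 6 lines: fcvva tslc hverq bzcrs sxyr qhpni
Hunk 4: at line 1 remove [tslc,hverq] add [zfit,krgx,wwhhc] -> 7 lines: fcvva zfit krgx wwhhc bzcrs sxyr qhpni
Final line 1: fcvva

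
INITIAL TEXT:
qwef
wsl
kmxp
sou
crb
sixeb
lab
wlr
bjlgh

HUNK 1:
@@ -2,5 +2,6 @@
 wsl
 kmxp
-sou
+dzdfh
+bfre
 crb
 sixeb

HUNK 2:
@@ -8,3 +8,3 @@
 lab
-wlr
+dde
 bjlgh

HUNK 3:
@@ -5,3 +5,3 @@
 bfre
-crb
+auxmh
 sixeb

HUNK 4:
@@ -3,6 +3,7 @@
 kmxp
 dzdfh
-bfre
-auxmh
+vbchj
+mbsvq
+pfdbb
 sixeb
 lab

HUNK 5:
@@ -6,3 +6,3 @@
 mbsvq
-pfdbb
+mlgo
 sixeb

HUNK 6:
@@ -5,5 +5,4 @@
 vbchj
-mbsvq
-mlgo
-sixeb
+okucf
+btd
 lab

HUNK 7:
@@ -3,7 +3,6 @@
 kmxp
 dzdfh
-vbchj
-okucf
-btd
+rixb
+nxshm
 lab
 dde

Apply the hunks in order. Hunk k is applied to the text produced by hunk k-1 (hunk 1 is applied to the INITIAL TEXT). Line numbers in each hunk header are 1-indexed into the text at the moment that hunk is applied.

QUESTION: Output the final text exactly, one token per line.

Answer: qwef
wsl
kmxp
dzdfh
rixb
nxshm
lab
dde
bjlgh

Derivation:
Hunk 1: at line 2 remove [sou] add [dzdfh,bfre] -> 10 lines: qwef wsl kmxp dzdfh bfre crb sixeb lab wlr bjlgh
Hunk 2: at line 8 remove [wlr] add [dde] -> 10 lines: qwef wsl kmxp dzdfh bfre crb sixeb lab dde bjlgh
Hunk 3: at line 5 remove [crb] add [auxmh] -> 10 lines: qwef wsl kmxp dzdfh bfre auxmh sixeb lab dde bjlgh
Hunk 4: at line 3 remove [bfre,auxmh] add [vbchj,mbsvq,pfdbb] -> 11 lines: qwef wsl kmxp dzdfh vbchj mbsvq pfdbb sixeb lab dde bjlgh
Hunk 5: at line 6 remove [pfdbb] add [mlgo] -> 11 lines: qwef wsl kmxp dzdfh vbchj mbsvq mlgo sixeb lab dde bjlgh
Hunk 6: at line 5 remove [mbsvq,mlgo,sixeb] add [okucf,btd] -> 10 lines: qwef wsl kmxp dzdfh vbchj okucf btd lab dde bjlgh
Hunk 7: at line 3 remove [vbchj,okucf,btd] add [rixb,nxshm] -> 9 lines: qwef wsl kmxp dzdfh rixb nxshm lab dde bjlgh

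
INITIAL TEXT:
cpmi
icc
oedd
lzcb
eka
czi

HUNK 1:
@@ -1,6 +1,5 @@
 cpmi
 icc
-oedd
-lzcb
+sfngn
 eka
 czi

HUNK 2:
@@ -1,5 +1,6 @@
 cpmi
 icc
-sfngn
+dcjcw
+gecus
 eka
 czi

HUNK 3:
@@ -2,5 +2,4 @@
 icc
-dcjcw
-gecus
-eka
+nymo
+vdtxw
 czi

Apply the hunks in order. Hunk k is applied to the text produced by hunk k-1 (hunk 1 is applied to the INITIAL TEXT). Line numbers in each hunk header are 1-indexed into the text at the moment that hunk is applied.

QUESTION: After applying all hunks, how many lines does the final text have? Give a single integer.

Answer: 5

Derivation:
Hunk 1: at line 1 remove [oedd,lzcb] add [sfngn] -> 5 lines: cpmi icc sfngn eka czi
Hunk 2: at line 1 remove [sfngn] add [dcjcw,gecus] -> 6 lines: cpmi icc dcjcw gecus eka czi
Hunk 3: at line 2 remove [dcjcw,gecus,eka] add [nymo,vdtxw] -> 5 lines: cpmi icc nymo vdtxw czi
Final line count: 5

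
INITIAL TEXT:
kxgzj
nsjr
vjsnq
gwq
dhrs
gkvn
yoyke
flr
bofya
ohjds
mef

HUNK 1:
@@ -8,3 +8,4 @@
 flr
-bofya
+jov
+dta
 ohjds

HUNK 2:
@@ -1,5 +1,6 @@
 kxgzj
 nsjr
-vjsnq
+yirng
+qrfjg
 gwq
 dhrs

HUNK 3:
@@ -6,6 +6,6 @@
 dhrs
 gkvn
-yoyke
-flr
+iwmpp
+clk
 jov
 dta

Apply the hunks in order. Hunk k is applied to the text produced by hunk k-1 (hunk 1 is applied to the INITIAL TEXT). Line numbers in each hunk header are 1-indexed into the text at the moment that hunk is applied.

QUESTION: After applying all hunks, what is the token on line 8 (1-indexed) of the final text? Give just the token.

Hunk 1: at line 8 remove [bofya] add [jov,dta] -> 12 lines: kxgzj nsjr vjsnq gwq dhrs gkvn yoyke flr jov dta ohjds mef
Hunk 2: at line 1 remove [vjsnq] add [yirng,qrfjg] -> 13 lines: kxgzj nsjr yirng qrfjg gwq dhrs gkvn yoyke flr jov dta ohjds mef
Hunk 3: at line 6 remove [yoyke,flr] add [iwmpp,clk] -> 13 lines: kxgzj nsjr yirng qrfjg gwq dhrs gkvn iwmpp clk jov dta ohjds mef
Final line 8: iwmpp

Answer: iwmpp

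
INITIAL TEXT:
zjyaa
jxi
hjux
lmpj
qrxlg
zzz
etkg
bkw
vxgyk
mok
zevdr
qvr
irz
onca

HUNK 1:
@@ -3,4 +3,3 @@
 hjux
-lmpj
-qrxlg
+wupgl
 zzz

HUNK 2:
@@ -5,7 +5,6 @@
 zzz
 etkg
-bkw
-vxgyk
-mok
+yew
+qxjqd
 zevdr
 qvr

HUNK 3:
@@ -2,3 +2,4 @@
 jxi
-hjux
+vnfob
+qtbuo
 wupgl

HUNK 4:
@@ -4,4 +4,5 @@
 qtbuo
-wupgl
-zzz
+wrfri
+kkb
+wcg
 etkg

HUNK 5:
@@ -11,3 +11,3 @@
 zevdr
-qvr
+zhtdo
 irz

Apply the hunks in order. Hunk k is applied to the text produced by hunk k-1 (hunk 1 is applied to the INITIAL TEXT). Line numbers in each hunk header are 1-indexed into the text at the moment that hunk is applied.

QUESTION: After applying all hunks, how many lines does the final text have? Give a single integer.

Answer: 14

Derivation:
Hunk 1: at line 3 remove [lmpj,qrxlg] add [wupgl] -> 13 lines: zjyaa jxi hjux wupgl zzz etkg bkw vxgyk mok zevdr qvr irz onca
Hunk 2: at line 5 remove [bkw,vxgyk,mok] add [yew,qxjqd] -> 12 lines: zjyaa jxi hjux wupgl zzz etkg yew qxjqd zevdr qvr irz onca
Hunk 3: at line 2 remove [hjux] add [vnfob,qtbuo] -> 13 lines: zjyaa jxi vnfob qtbuo wupgl zzz etkg yew qxjqd zevdr qvr irz onca
Hunk 4: at line 4 remove [wupgl,zzz] add [wrfri,kkb,wcg] -> 14 lines: zjyaa jxi vnfob qtbuo wrfri kkb wcg etkg yew qxjqd zevdr qvr irz onca
Hunk 5: at line 11 remove [qvr] add [zhtdo] -> 14 lines: zjyaa jxi vnfob qtbuo wrfri kkb wcg etkg yew qxjqd zevdr zhtdo irz onca
Final line count: 14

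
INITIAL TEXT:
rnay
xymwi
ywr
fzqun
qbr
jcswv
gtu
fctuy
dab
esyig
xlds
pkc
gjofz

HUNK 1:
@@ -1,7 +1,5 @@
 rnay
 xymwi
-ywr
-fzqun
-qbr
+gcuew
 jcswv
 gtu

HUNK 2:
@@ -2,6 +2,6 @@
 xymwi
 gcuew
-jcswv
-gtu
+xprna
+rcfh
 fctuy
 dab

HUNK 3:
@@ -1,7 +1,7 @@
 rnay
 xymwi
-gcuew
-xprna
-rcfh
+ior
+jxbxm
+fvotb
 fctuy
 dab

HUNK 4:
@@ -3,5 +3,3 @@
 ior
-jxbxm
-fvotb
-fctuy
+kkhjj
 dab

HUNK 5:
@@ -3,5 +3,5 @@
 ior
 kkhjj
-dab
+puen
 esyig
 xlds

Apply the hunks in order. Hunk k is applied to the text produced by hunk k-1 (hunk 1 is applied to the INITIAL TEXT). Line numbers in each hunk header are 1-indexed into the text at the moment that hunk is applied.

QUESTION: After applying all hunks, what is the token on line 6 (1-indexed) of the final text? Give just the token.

Hunk 1: at line 1 remove [ywr,fzqun,qbr] add [gcuew] -> 11 lines: rnay xymwi gcuew jcswv gtu fctuy dab esyig xlds pkc gjofz
Hunk 2: at line 2 remove [jcswv,gtu] add [xprna,rcfh] -> 11 lines: rnay xymwi gcuew xprna rcfh fctuy dab esyig xlds pkc gjofz
Hunk 3: at line 1 remove [gcuew,xprna,rcfh] add [ior,jxbxm,fvotb] -> 11 lines: rnay xymwi ior jxbxm fvotb fctuy dab esyig xlds pkc gjofz
Hunk 4: at line 3 remove [jxbxm,fvotb,fctuy] add [kkhjj] -> 9 lines: rnay xymwi ior kkhjj dab esyig xlds pkc gjofz
Hunk 5: at line 3 remove [dab] add [puen] -> 9 lines: rnay xymwi ior kkhjj puen esyig xlds pkc gjofz
Final line 6: esyig

Answer: esyig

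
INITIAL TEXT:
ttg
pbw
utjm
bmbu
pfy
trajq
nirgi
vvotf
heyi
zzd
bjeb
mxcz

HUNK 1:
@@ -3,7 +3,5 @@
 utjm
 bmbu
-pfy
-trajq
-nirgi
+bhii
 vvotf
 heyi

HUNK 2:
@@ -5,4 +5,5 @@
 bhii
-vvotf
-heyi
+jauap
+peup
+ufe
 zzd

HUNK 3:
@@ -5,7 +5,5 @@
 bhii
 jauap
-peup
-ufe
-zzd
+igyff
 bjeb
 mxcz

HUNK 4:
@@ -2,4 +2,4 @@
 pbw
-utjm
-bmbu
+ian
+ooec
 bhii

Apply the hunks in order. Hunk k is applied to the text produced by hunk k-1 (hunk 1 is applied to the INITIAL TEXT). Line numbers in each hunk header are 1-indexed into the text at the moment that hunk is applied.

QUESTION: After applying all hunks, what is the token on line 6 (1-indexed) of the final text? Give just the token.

Hunk 1: at line 3 remove [pfy,trajq,nirgi] add [bhii] -> 10 lines: ttg pbw utjm bmbu bhii vvotf heyi zzd bjeb mxcz
Hunk 2: at line 5 remove [vvotf,heyi] add [jauap,peup,ufe] -> 11 lines: ttg pbw utjm bmbu bhii jauap peup ufe zzd bjeb mxcz
Hunk 3: at line 5 remove [peup,ufe,zzd] add [igyff] -> 9 lines: ttg pbw utjm bmbu bhii jauap igyff bjeb mxcz
Hunk 4: at line 2 remove [utjm,bmbu] add [ian,ooec] -> 9 lines: ttg pbw ian ooec bhii jauap igyff bjeb mxcz
Final line 6: jauap

Answer: jauap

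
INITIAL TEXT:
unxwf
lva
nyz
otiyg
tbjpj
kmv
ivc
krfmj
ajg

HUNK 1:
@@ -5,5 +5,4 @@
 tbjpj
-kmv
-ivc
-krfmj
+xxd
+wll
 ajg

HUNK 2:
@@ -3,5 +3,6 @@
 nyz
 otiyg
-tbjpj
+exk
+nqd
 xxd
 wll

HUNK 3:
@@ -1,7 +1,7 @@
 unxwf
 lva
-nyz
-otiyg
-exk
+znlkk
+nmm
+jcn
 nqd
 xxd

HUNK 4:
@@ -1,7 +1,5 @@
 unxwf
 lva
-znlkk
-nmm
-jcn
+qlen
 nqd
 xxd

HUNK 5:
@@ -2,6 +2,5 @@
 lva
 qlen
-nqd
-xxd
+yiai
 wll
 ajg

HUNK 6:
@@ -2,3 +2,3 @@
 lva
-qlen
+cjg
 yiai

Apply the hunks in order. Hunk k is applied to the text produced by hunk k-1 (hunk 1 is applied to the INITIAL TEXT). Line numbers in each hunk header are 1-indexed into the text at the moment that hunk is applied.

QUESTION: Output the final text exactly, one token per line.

Answer: unxwf
lva
cjg
yiai
wll
ajg

Derivation:
Hunk 1: at line 5 remove [kmv,ivc,krfmj] add [xxd,wll] -> 8 lines: unxwf lva nyz otiyg tbjpj xxd wll ajg
Hunk 2: at line 3 remove [tbjpj] add [exk,nqd] -> 9 lines: unxwf lva nyz otiyg exk nqd xxd wll ajg
Hunk 3: at line 1 remove [nyz,otiyg,exk] add [znlkk,nmm,jcn] -> 9 lines: unxwf lva znlkk nmm jcn nqd xxd wll ajg
Hunk 4: at line 1 remove [znlkk,nmm,jcn] add [qlen] -> 7 lines: unxwf lva qlen nqd xxd wll ajg
Hunk 5: at line 2 remove [nqd,xxd] add [yiai] -> 6 lines: unxwf lva qlen yiai wll ajg
Hunk 6: at line 2 remove [qlen] add [cjg] -> 6 lines: unxwf lva cjg yiai wll ajg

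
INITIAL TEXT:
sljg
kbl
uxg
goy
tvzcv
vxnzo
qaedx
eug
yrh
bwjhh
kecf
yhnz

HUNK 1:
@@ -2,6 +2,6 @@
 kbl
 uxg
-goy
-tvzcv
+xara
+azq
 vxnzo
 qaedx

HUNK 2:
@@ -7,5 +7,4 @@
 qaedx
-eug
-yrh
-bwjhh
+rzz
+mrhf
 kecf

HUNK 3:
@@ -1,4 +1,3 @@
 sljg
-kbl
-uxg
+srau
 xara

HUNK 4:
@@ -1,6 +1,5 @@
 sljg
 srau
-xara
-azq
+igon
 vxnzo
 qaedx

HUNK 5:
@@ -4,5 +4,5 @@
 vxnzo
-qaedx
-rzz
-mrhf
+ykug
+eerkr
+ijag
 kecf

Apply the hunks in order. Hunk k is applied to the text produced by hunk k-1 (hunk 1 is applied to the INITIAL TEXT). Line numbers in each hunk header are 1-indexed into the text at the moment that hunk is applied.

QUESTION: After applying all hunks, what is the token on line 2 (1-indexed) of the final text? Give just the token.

Hunk 1: at line 2 remove [goy,tvzcv] add [xara,azq] -> 12 lines: sljg kbl uxg xara azq vxnzo qaedx eug yrh bwjhh kecf yhnz
Hunk 2: at line 7 remove [eug,yrh,bwjhh] add [rzz,mrhf] -> 11 lines: sljg kbl uxg xara azq vxnzo qaedx rzz mrhf kecf yhnz
Hunk 3: at line 1 remove [kbl,uxg] add [srau] -> 10 lines: sljg srau xara azq vxnzo qaedx rzz mrhf kecf yhnz
Hunk 4: at line 1 remove [xara,azq] add [igon] -> 9 lines: sljg srau igon vxnzo qaedx rzz mrhf kecf yhnz
Hunk 5: at line 4 remove [qaedx,rzz,mrhf] add [ykug,eerkr,ijag] -> 9 lines: sljg srau igon vxnzo ykug eerkr ijag kecf yhnz
Final line 2: srau

Answer: srau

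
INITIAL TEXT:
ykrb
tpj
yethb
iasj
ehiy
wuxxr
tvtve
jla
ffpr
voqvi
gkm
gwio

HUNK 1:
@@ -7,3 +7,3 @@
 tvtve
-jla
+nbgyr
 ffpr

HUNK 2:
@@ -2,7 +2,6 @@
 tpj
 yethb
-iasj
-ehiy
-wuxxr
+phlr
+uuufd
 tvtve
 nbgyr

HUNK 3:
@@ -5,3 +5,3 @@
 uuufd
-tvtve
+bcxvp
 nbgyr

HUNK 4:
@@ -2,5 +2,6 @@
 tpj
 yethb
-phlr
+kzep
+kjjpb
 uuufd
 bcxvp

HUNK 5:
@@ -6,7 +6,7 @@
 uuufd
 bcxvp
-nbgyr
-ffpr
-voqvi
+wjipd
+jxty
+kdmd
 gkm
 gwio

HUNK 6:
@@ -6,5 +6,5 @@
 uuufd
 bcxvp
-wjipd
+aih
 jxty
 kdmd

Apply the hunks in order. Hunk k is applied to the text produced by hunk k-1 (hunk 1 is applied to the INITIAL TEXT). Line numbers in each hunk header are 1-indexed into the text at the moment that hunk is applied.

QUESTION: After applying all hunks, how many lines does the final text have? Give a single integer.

Hunk 1: at line 7 remove [jla] add [nbgyr] -> 12 lines: ykrb tpj yethb iasj ehiy wuxxr tvtve nbgyr ffpr voqvi gkm gwio
Hunk 2: at line 2 remove [iasj,ehiy,wuxxr] add [phlr,uuufd] -> 11 lines: ykrb tpj yethb phlr uuufd tvtve nbgyr ffpr voqvi gkm gwio
Hunk 3: at line 5 remove [tvtve] add [bcxvp] -> 11 lines: ykrb tpj yethb phlr uuufd bcxvp nbgyr ffpr voqvi gkm gwio
Hunk 4: at line 2 remove [phlr] add [kzep,kjjpb] -> 12 lines: ykrb tpj yethb kzep kjjpb uuufd bcxvp nbgyr ffpr voqvi gkm gwio
Hunk 5: at line 6 remove [nbgyr,ffpr,voqvi] add [wjipd,jxty,kdmd] -> 12 lines: ykrb tpj yethb kzep kjjpb uuufd bcxvp wjipd jxty kdmd gkm gwio
Hunk 6: at line 6 remove [wjipd] add [aih] -> 12 lines: ykrb tpj yethb kzep kjjpb uuufd bcxvp aih jxty kdmd gkm gwio
Final line count: 12

Answer: 12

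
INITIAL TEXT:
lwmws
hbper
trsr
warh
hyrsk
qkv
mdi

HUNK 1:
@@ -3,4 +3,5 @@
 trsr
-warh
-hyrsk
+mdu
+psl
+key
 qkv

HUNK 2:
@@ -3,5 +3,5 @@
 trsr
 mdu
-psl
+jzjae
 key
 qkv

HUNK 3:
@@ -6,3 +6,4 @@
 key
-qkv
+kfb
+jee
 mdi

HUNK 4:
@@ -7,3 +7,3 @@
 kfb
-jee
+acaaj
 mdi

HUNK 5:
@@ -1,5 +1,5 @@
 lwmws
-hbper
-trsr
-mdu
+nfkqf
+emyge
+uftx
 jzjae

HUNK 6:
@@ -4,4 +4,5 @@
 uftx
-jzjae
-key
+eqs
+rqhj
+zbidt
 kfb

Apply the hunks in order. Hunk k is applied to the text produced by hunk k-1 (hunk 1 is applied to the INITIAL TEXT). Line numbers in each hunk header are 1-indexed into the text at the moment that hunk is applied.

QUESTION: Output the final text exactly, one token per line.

Hunk 1: at line 3 remove [warh,hyrsk] add [mdu,psl,key] -> 8 lines: lwmws hbper trsr mdu psl key qkv mdi
Hunk 2: at line 3 remove [psl] add [jzjae] -> 8 lines: lwmws hbper trsr mdu jzjae key qkv mdi
Hunk 3: at line 6 remove [qkv] add [kfb,jee] -> 9 lines: lwmws hbper trsr mdu jzjae key kfb jee mdi
Hunk 4: at line 7 remove [jee] add [acaaj] -> 9 lines: lwmws hbper trsr mdu jzjae key kfb acaaj mdi
Hunk 5: at line 1 remove [hbper,trsr,mdu] add [nfkqf,emyge,uftx] -> 9 lines: lwmws nfkqf emyge uftx jzjae key kfb acaaj mdi
Hunk 6: at line 4 remove [jzjae,key] add [eqs,rqhj,zbidt] -> 10 lines: lwmws nfkqf emyge uftx eqs rqhj zbidt kfb acaaj mdi

Answer: lwmws
nfkqf
emyge
uftx
eqs
rqhj
zbidt
kfb
acaaj
mdi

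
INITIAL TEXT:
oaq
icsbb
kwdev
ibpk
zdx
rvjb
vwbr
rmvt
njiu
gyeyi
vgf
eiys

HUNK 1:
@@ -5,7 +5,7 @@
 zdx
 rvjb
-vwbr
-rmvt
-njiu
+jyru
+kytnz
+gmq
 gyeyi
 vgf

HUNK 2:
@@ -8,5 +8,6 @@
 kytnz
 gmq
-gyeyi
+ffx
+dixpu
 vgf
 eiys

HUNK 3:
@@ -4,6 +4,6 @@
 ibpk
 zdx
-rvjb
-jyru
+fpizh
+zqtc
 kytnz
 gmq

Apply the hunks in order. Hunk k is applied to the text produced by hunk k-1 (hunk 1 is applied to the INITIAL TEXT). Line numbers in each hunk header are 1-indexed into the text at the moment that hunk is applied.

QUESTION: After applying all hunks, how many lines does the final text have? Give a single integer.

Hunk 1: at line 5 remove [vwbr,rmvt,njiu] add [jyru,kytnz,gmq] -> 12 lines: oaq icsbb kwdev ibpk zdx rvjb jyru kytnz gmq gyeyi vgf eiys
Hunk 2: at line 8 remove [gyeyi] add [ffx,dixpu] -> 13 lines: oaq icsbb kwdev ibpk zdx rvjb jyru kytnz gmq ffx dixpu vgf eiys
Hunk 3: at line 4 remove [rvjb,jyru] add [fpizh,zqtc] -> 13 lines: oaq icsbb kwdev ibpk zdx fpizh zqtc kytnz gmq ffx dixpu vgf eiys
Final line count: 13

Answer: 13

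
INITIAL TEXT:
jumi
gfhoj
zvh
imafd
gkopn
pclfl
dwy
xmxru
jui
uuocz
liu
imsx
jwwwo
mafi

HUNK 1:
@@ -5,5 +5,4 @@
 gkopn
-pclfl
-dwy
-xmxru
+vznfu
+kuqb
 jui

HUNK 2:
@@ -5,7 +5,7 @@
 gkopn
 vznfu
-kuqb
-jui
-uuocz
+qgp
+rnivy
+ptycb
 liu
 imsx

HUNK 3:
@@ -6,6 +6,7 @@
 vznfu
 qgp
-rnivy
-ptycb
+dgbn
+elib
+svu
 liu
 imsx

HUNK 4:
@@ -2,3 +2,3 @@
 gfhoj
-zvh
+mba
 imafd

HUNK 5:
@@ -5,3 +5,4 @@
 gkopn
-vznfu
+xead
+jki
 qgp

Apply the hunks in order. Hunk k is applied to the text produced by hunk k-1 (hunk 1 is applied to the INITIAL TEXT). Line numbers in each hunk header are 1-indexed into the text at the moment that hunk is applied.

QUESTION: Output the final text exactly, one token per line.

Hunk 1: at line 5 remove [pclfl,dwy,xmxru] add [vznfu,kuqb] -> 13 lines: jumi gfhoj zvh imafd gkopn vznfu kuqb jui uuocz liu imsx jwwwo mafi
Hunk 2: at line 5 remove [kuqb,jui,uuocz] add [qgp,rnivy,ptycb] -> 13 lines: jumi gfhoj zvh imafd gkopn vznfu qgp rnivy ptycb liu imsx jwwwo mafi
Hunk 3: at line 6 remove [rnivy,ptycb] add [dgbn,elib,svu] -> 14 lines: jumi gfhoj zvh imafd gkopn vznfu qgp dgbn elib svu liu imsx jwwwo mafi
Hunk 4: at line 2 remove [zvh] add [mba] -> 14 lines: jumi gfhoj mba imafd gkopn vznfu qgp dgbn elib svu liu imsx jwwwo mafi
Hunk 5: at line 5 remove [vznfu] add [xead,jki] -> 15 lines: jumi gfhoj mba imafd gkopn xead jki qgp dgbn elib svu liu imsx jwwwo mafi

Answer: jumi
gfhoj
mba
imafd
gkopn
xead
jki
qgp
dgbn
elib
svu
liu
imsx
jwwwo
mafi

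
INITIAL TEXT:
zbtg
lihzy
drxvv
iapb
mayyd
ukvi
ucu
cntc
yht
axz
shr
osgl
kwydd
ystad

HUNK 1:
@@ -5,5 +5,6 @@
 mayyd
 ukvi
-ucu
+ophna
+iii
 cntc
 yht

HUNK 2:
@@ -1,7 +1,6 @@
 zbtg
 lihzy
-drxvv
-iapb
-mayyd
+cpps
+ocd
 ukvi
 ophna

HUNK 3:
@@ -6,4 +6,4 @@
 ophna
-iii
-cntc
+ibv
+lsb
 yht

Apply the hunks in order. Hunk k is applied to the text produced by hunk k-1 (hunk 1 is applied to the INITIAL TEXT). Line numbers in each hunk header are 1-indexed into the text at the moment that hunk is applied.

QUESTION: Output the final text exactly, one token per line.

Hunk 1: at line 5 remove [ucu] add [ophna,iii] -> 15 lines: zbtg lihzy drxvv iapb mayyd ukvi ophna iii cntc yht axz shr osgl kwydd ystad
Hunk 2: at line 1 remove [drxvv,iapb,mayyd] add [cpps,ocd] -> 14 lines: zbtg lihzy cpps ocd ukvi ophna iii cntc yht axz shr osgl kwydd ystad
Hunk 3: at line 6 remove [iii,cntc] add [ibv,lsb] -> 14 lines: zbtg lihzy cpps ocd ukvi ophna ibv lsb yht axz shr osgl kwydd ystad

Answer: zbtg
lihzy
cpps
ocd
ukvi
ophna
ibv
lsb
yht
axz
shr
osgl
kwydd
ystad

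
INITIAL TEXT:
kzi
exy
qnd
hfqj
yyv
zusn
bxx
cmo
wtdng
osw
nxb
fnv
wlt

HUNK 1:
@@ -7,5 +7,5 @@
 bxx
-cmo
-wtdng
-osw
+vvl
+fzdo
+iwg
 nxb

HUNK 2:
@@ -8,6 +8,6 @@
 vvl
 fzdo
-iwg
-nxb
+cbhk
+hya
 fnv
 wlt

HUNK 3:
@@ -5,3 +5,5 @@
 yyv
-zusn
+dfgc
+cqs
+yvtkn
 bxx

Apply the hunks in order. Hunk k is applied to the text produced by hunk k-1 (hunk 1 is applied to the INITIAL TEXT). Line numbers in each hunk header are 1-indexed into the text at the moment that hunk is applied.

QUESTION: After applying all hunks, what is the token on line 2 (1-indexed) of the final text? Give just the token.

Answer: exy

Derivation:
Hunk 1: at line 7 remove [cmo,wtdng,osw] add [vvl,fzdo,iwg] -> 13 lines: kzi exy qnd hfqj yyv zusn bxx vvl fzdo iwg nxb fnv wlt
Hunk 2: at line 8 remove [iwg,nxb] add [cbhk,hya] -> 13 lines: kzi exy qnd hfqj yyv zusn bxx vvl fzdo cbhk hya fnv wlt
Hunk 3: at line 5 remove [zusn] add [dfgc,cqs,yvtkn] -> 15 lines: kzi exy qnd hfqj yyv dfgc cqs yvtkn bxx vvl fzdo cbhk hya fnv wlt
Final line 2: exy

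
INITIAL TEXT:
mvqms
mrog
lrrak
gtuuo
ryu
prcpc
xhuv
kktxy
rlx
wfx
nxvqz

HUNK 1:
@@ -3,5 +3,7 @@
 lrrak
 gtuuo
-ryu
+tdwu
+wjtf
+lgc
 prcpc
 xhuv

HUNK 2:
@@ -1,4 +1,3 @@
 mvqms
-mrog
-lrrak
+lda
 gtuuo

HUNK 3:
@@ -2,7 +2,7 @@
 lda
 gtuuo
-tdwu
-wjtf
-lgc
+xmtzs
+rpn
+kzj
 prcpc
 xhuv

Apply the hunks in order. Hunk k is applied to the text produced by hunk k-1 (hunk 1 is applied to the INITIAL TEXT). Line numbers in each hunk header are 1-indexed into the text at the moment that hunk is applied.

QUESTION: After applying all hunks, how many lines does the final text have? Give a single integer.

Answer: 12

Derivation:
Hunk 1: at line 3 remove [ryu] add [tdwu,wjtf,lgc] -> 13 lines: mvqms mrog lrrak gtuuo tdwu wjtf lgc prcpc xhuv kktxy rlx wfx nxvqz
Hunk 2: at line 1 remove [mrog,lrrak] add [lda] -> 12 lines: mvqms lda gtuuo tdwu wjtf lgc prcpc xhuv kktxy rlx wfx nxvqz
Hunk 3: at line 2 remove [tdwu,wjtf,lgc] add [xmtzs,rpn,kzj] -> 12 lines: mvqms lda gtuuo xmtzs rpn kzj prcpc xhuv kktxy rlx wfx nxvqz
Final line count: 12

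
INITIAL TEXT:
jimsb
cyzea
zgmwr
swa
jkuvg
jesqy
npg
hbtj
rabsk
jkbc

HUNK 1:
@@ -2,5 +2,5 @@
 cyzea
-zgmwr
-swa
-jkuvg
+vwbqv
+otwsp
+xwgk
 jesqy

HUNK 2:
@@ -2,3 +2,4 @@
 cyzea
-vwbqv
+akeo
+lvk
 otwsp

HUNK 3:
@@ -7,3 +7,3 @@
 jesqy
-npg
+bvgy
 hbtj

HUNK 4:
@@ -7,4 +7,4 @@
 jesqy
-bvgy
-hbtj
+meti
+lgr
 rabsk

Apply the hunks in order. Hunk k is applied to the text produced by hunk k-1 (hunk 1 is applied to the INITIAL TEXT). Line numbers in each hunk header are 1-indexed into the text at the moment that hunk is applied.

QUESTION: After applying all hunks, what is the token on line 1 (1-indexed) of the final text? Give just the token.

Answer: jimsb

Derivation:
Hunk 1: at line 2 remove [zgmwr,swa,jkuvg] add [vwbqv,otwsp,xwgk] -> 10 lines: jimsb cyzea vwbqv otwsp xwgk jesqy npg hbtj rabsk jkbc
Hunk 2: at line 2 remove [vwbqv] add [akeo,lvk] -> 11 lines: jimsb cyzea akeo lvk otwsp xwgk jesqy npg hbtj rabsk jkbc
Hunk 3: at line 7 remove [npg] add [bvgy] -> 11 lines: jimsb cyzea akeo lvk otwsp xwgk jesqy bvgy hbtj rabsk jkbc
Hunk 4: at line 7 remove [bvgy,hbtj] add [meti,lgr] -> 11 lines: jimsb cyzea akeo lvk otwsp xwgk jesqy meti lgr rabsk jkbc
Final line 1: jimsb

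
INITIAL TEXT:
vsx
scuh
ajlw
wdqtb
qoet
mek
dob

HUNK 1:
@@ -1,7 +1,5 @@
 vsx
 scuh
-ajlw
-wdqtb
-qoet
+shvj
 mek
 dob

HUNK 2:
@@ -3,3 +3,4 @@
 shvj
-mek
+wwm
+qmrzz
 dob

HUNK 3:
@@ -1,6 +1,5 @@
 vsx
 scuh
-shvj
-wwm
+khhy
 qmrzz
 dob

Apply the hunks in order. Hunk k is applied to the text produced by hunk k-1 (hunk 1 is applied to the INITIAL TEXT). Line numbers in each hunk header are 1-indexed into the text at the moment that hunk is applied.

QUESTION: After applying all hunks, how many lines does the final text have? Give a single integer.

Hunk 1: at line 1 remove [ajlw,wdqtb,qoet] add [shvj] -> 5 lines: vsx scuh shvj mek dob
Hunk 2: at line 3 remove [mek] add [wwm,qmrzz] -> 6 lines: vsx scuh shvj wwm qmrzz dob
Hunk 3: at line 1 remove [shvj,wwm] add [khhy] -> 5 lines: vsx scuh khhy qmrzz dob
Final line count: 5

Answer: 5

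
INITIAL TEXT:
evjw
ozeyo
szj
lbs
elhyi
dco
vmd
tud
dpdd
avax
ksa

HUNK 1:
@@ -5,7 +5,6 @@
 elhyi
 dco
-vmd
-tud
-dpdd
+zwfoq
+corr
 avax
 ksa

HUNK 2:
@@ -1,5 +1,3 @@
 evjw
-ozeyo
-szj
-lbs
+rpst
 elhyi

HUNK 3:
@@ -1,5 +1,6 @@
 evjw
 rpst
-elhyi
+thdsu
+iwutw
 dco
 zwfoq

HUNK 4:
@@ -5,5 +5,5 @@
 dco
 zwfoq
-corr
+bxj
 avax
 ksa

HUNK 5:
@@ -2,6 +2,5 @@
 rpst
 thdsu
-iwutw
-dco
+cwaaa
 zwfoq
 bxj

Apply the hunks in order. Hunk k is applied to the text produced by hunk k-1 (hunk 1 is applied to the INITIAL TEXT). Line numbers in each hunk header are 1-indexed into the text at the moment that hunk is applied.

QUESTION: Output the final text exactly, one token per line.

Hunk 1: at line 5 remove [vmd,tud,dpdd] add [zwfoq,corr] -> 10 lines: evjw ozeyo szj lbs elhyi dco zwfoq corr avax ksa
Hunk 2: at line 1 remove [ozeyo,szj,lbs] add [rpst] -> 8 lines: evjw rpst elhyi dco zwfoq corr avax ksa
Hunk 3: at line 1 remove [elhyi] add [thdsu,iwutw] -> 9 lines: evjw rpst thdsu iwutw dco zwfoq corr avax ksa
Hunk 4: at line 5 remove [corr] add [bxj] -> 9 lines: evjw rpst thdsu iwutw dco zwfoq bxj avax ksa
Hunk 5: at line 2 remove [iwutw,dco] add [cwaaa] -> 8 lines: evjw rpst thdsu cwaaa zwfoq bxj avax ksa

Answer: evjw
rpst
thdsu
cwaaa
zwfoq
bxj
avax
ksa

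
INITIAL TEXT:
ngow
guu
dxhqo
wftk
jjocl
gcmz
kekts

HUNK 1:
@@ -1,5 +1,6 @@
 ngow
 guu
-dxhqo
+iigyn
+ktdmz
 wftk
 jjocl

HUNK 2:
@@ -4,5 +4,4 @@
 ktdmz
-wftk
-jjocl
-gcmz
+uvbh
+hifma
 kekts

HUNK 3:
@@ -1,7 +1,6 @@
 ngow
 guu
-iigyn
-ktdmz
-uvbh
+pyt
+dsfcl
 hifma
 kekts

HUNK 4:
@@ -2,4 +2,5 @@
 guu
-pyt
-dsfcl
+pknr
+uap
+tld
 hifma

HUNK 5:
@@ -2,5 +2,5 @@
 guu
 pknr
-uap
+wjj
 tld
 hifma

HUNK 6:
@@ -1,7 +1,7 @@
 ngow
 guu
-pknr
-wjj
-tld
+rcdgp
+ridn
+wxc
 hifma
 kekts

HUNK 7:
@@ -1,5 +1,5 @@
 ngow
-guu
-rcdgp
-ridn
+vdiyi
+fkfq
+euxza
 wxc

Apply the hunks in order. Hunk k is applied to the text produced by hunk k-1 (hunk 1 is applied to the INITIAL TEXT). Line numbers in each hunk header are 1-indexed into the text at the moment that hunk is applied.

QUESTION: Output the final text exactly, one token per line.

Hunk 1: at line 1 remove [dxhqo] add [iigyn,ktdmz] -> 8 lines: ngow guu iigyn ktdmz wftk jjocl gcmz kekts
Hunk 2: at line 4 remove [wftk,jjocl,gcmz] add [uvbh,hifma] -> 7 lines: ngow guu iigyn ktdmz uvbh hifma kekts
Hunk 3: at line 1 remove [iigyn,ktdmz,uvbh] add [pyt,dsfcl] -> 6 lines: ngow guu pyt dsfcl hifma kekts
Hunk 4: at line 2 remove [pyt,dsfcl] add [pknr,uap,tld] -> 7 lines: ngow guu pknr uap tld hifma kekts
Hunk 5: at line 2 remove [uap] add [wjj] -> 7 lines: ngow guu pknr wjj tld hifma kekts
Hunk 6: at line 1 remove [pknr,wjj,tld] add [rcdgp,ridn,wxc] -> 7 lines: ngow guu rcdgp ridn wxc hifma kekts
Hunk 7: at line 1 remove [guu,rcdgp,ridn] add [vdiyi,fkfq,euxza] -> 7 lines: ngow vdiyi fkfq euxza wxc hifma kekts

Answer: ngow
vdiyi
fkfq
euxza
wxc
hifma
kekts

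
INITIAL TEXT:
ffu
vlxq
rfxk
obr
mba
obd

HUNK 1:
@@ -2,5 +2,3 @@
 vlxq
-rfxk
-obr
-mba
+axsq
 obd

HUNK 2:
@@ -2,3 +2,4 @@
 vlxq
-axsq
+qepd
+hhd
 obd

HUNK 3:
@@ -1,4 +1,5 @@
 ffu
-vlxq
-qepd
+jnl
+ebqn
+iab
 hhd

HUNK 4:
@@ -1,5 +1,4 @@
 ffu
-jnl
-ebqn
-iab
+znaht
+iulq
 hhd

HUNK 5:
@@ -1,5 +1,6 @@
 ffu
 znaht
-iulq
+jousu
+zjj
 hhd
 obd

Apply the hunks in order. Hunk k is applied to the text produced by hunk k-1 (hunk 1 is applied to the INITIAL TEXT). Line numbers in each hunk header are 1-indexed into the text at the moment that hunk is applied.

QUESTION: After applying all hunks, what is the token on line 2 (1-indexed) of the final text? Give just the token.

Answer: znaht

Derivation:
Hunk 1: at line 2 remove [rfxk,obr,mba] add [axsq] -> 4 lines: ffu vlxq axsq obd
Hunk 2: at line 2 remove [axsq] add [qepd,hhd] -> 5 lines: ffu vlxq qepd hhd obd
Hunk 3: at line 1 remove [vlxq,qepd] add [jnl,ebqn,iab] -> 6 lines: ffu jnl ebqn iab hhd obd
Hunk 4: at line 1 remove [jnl,ebqn,iab] add [znaht,iulq] -> 5 lines: ffu znaht iulq hhd obd
Hunk 5: at line 1 remove [iulq] add [jousu,zjj] -> 6 lines: ffu znaht jousu zjj hhd obd
Final line 2: znaht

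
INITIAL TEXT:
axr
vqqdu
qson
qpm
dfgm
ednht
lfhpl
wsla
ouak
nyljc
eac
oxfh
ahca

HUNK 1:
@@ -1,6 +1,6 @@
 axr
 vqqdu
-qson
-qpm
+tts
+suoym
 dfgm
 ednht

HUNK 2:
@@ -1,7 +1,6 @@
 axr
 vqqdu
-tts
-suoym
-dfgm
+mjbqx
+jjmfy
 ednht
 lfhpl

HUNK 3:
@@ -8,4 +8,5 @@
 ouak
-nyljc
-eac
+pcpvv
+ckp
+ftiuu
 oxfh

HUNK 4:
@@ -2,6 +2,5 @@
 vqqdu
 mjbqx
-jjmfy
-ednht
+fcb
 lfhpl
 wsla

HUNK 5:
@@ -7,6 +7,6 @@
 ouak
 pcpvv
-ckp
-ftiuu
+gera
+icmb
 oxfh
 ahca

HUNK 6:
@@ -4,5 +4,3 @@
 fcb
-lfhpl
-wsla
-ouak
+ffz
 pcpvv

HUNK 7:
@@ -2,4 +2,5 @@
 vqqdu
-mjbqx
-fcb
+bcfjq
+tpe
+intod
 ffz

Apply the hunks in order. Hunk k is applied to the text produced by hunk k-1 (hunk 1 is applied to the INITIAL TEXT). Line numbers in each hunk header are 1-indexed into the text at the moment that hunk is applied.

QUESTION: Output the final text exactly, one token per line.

Answer: axr
vqqdu
bcfjq
tpe
intod
ffz
pcpvv
gera
icmb
oxfh
ahca

Derivation:
Hunk 1: at line 1 remove [qson,qpm] add [tts,suoym] -> 13 lines: axr vqqdu tts suoym dfgm ednht lfhpl wsla ouak nyljc eac oxfh ahca
Hunk 2: at line 1 remove [tts,suoym,dfgm] add [mjbqx,jjmfy] -> 12 lines: axr vqqdu mjbqx jjmfy ednht lfhpl wsla ouak nyljc eac oxfh ahca
Hunk 3: at line 8 remove [nyljc,eac] add [pcpvv,ckp,ftiuu] -> 13 lines: axr vqqdu mjbqx jjmfy ednht lfhpl wsla ouak pcpvv ckp ftiuu oxfh ahca
Hunk 4: at line 2 remove [jjmfy,ednht] add [fcb] -> 12 lines: axr vqqdu mjbqx fcb lfhpl wsla ouak pcpvv ckp ftiuu oxfh ahca
Hunk 5: at line 7 remove [ckp,ftiuu] add [gera,icmb] -> 12 lines: axr vqqdu mjbqx fcb lfhpl wsla ouak pcpvv gera icmb oxfh ahca
Hunk 6: at line 4 remove [lfhpl,wsla,ouak] add [ffz] -> 10 lines: axr vqqdu mjbqx fcb ffz pcpvv gera icmb oxfh ahca
Hunk 7: at line 2 remove [mjbqx,fcb] add [bcfjq,tpe,intod] -> 11 lines: axr vqqdu bcfjq tpe intod ffz pcpvv gera icmb oxfh ahca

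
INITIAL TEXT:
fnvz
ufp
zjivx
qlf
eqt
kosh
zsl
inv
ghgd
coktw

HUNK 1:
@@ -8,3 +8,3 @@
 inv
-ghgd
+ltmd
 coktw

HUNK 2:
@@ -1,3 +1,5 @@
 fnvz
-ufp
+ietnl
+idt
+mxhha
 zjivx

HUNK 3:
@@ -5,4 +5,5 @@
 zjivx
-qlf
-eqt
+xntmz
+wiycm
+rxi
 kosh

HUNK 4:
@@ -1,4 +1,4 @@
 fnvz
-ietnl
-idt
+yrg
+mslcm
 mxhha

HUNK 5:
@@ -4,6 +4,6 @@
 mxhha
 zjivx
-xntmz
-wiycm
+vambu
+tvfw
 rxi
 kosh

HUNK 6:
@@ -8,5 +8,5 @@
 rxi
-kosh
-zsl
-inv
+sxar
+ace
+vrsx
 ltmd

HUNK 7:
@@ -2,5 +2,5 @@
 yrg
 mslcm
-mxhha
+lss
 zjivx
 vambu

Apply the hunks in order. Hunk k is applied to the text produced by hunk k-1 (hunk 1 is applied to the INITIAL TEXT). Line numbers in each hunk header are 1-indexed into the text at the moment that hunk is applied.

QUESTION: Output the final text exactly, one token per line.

Answer: fnvz
yrg
mslcm
lss
zjivx
vambu
tvfw
rxi
sxar
ace
vrsx
ltmd
coktw

Derivation:
Hunk 1: at line 8 remove [ghgd] add [ltmd] -> 10 lines: fnvz ufp zjivx qlf eqt kosh zsl inv ltmd coktw
Hunk 2: at line 1 remove [ufp] add [ietnl,idt,mxhha] -> 12 lines: fnvz ietnl idt mxhha zjivx qlf eqt kosh zsl inv ltmd coktw
Hunk 3: at line 5 remove [qlf,eqt] add [xntmz,wiycm,rxi] -> 13 lines: fnvz ietnl idt mxhha zjivx xntmz wiycm rxi kosh zsl inv ltmd coktw
Hunk 4: at line 1 remove [ietnl,idt] add [yrg,mslcm] -> 13 lines: fnvz yrg mslcm mxhha zjivx xntmz wiycm rxi kosh zsl inv ltmd coktw
Hunk 5: at line 4 remove [xntmz,wiycm] add [vambu,tvfw] -> 13 lines: fnvz yrg mslcm mxhha zjivx vambu tvfw rxi kosh zsl inv ltmd coktw
Hunk 6: at line 8 remove [kosh,zsl,inv] add [sxar,ace,vrsx] -> 13 lines: fnvz yrg mslcm mxhha zjivx vambu tvfw rxi sxar ace vrsx ltmd coktw
Hunk 7: at line 2 remove [mxhha] add [lss] -> 13 lines: fnvz yrg mslcm lss zjivx vambu tvfw rxi sxar ace vrsx ltmd coktw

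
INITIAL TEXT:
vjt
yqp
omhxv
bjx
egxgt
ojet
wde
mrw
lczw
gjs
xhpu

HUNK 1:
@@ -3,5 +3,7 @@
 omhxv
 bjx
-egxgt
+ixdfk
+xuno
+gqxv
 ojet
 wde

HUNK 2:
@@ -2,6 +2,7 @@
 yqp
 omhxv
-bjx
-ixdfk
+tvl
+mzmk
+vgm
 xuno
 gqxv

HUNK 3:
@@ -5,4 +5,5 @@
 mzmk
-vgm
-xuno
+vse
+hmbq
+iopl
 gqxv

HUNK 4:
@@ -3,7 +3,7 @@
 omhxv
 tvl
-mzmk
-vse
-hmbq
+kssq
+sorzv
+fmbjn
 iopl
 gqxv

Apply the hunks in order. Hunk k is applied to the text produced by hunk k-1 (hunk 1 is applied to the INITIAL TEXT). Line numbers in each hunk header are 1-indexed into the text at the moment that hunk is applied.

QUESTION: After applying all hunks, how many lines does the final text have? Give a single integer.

Answer: 15

Derivation:
Hunk 1: at line 3 remove [egxgt] add [ixdfk,xuno,gqxv] -> 13 lines: vjt yqp omhxv bjx ixdfk xuno gqxv ojet wde mrw lczw gjs xhpu
Hunk 2: at line 2 remove [bjx,ixdfk] add [tvl,mzmk,vgm] -> 14 lines: vjt yqp omhxv tvl mzmk vgm xuno gqxv ojet wde mrw lczw gjs xhpu
Hunk 3: at line 5 remove [vgm,xuno] add [vse,hmbq,iopl] -> 15 lines: vjt yqp omhxv tvl mzmk vse hmbq iopl gqxv ojet wde mrw lczw gjs xhpu
Hunk 4: at line 3 remove [mzmk,vse,hmbq] add [kssq,sorzv,fmbjn] -> 15 lines: vjt yqp omhxv tvl kssq sorzv fmbjn iopl gqxv ojet wde mrw lczw gjs xhpu
Final line count: 15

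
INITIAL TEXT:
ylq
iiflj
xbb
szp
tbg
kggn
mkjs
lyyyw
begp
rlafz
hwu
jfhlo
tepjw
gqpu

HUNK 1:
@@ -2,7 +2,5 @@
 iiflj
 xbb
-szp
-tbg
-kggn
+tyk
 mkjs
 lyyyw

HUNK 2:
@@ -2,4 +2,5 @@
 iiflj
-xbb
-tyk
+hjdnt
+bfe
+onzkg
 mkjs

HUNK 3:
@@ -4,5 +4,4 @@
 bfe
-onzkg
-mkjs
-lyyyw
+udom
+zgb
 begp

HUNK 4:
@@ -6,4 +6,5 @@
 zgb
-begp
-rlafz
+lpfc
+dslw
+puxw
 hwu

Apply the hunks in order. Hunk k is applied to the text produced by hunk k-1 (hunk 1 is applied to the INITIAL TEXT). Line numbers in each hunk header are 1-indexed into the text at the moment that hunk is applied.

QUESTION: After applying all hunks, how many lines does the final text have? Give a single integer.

Hunk 1: at line 2 remove [szp,tbg,kggn] add [tyk] -> 12 lines: ylq iiflj xbb tyk mkjs lyyyw begp rlafz hwu jfhlo tepjw gqpu
Hunk 2: at line 2 remove [xbb,tyk] add [hjdnt,bfe,onzkg] -> 13 lines: ylq iiflj hjdnt bfe onzkg mkjs lyyyw begp rlafz hwu jfhlo tepjw gqpu
Hunk 3: at line 4 remove [onzkg,mkjs,lyyyw] add [udom,zgb] -> 12 lines: ylq iiflj hjdnt bfe udom zgb begp rlafz hwu jfhlo tepjw gqpu
Hunk 4: at line 6 remove [begp,rlafz] add [lpfc,dslw,puxw] -> 13 lines: ylq iiflj hjdnt bfe udom zgb lpfc dslw puxw hwu jfhlo tepjw gqpu
Final line count: 13

Answer: 13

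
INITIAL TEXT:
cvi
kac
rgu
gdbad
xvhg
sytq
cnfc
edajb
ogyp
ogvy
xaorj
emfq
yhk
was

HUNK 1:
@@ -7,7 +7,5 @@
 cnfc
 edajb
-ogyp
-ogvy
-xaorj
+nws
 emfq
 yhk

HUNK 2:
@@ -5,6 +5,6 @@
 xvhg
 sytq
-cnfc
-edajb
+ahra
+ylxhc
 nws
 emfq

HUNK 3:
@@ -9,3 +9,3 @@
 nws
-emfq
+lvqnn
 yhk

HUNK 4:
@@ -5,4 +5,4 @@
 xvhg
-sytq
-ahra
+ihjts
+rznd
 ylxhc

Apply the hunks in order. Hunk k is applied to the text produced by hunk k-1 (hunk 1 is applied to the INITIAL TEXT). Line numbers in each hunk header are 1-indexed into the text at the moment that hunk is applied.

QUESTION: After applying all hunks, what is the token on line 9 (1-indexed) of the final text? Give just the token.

Answer: nws

Derivation:
Hunk 1: at line 7 remove [ogyp,ogvy,xaorj] add [nws] -> 12 lines: cvi kac rgu gdbad xvhg sytq cnfc edajb nws emfq yhk was
Hunk 2: at line 5 remove [cnfc,edajb] add [ahra,ylxhc] -> 12 lines: cvi kac rgu gdbad xvhg sytq ahra ylxhc nws emfq yhk was
Hunk 3: at line 9 remove [emfq] add [lvqnn] -> 12 lines: cvi kac rgu gdbad xvhg sytq ahra ylxhc nws lvqnn yhk was
Hunk 4: at line 5 remove [sytq,ahra] add [ihjts,rznd] -> 12 lines: cvi kac rgu gdbad xvhg ihjts rznd ylxhc nws lvqnn yhk was
Final line 9: nws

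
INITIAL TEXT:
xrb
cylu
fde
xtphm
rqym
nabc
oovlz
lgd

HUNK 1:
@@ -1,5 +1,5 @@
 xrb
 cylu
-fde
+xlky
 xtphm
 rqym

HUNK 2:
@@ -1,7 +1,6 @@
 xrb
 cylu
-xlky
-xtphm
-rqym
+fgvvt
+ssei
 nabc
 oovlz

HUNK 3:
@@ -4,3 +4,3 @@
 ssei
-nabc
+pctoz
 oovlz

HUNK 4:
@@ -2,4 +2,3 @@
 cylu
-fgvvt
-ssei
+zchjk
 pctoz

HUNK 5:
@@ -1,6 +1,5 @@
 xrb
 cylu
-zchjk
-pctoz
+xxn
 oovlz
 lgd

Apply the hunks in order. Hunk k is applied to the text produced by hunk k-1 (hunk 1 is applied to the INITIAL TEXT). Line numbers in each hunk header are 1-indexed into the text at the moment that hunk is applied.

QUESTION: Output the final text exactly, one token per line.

Hunk 1: at line 1 remove [fde] add [xlky] -> 8 lines: xrb cylu xlky xtphm rqym nabc oovlz lgd
Hunk 2: at line 1 remove [xlky,xtphm,rqym] add [fgvvt,ssei] -> 7 lines: xrb cylu fgvvt ssei nabc oovlz lgd
Hunk 3: at line 4 remove [nabc] add [pctoz] -> 7 lines: xrb cylu fgvvt ssei pctoz oovlz lgd
Hunk 4: at line 2 remove [fgvvt,ssei] add [zchjk] -> 6 lines: xrb cylu zchjk pctoz oovlz lgd
Hunk 5: at line 1 remove [zchjk,pctoz] add [xxn] -> 5 lines: xrb cylu xxn oovlz lgd

Answer: xrb
cylu
xxn
oovlz
lgd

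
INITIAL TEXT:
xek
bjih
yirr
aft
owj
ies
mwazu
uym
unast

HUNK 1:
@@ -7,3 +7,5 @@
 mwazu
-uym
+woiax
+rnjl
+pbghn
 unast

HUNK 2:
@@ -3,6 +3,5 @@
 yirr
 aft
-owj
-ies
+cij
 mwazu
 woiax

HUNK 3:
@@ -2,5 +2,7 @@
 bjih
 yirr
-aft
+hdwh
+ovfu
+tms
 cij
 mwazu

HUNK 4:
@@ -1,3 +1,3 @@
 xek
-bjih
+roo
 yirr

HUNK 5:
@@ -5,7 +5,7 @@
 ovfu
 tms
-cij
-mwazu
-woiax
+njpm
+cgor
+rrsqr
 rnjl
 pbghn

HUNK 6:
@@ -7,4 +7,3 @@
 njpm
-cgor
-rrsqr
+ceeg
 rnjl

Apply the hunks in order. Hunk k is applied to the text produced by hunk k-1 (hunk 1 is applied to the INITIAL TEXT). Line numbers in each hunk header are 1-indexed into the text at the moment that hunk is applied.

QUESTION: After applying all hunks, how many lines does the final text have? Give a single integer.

Hunk 1: at line 7 remove [uym] add [woiax,rnjl,pbghn] -> 11 lines: xek bjih yirr aft owj ies mwazu woiax rnjl pbghn unast
Hunk 2: at line 3 remove [owj,ies] add [cij] -> 10 lines: xek bjih yirr aft cij mwazu woiax rnjl pbghn unast
Hunk 3: at line 2 remove [aft] add [hdwh,ovfu,tms] -> 12 lines: xek bjih yirr hdwh ovfu tms cij mwazu woiax rnjl pbghn unast
Hunk 4: at line 1 remove [bjih] add [roo] -> 12 lines: xek roo yirr hdwh ovfu tms cij mwazu woiax rnjl pbghn unast
Hunk 5: at line 5 remove [cij,mwazu,woiax] add [njpm,cgor,rrsqr] -> 12 lines: xek roo yirr hdwh ovfu tms njpm cgor rrsqr rnjl pbghn unast
Hunk 6: at line 7 remove [cgor,rrsqr] add [ceeg] -> 11 lines: xek roo yirr hdwh ovfu tms njpm ceeg rnjl pbghn unast
Final line count: 11

Answer: 11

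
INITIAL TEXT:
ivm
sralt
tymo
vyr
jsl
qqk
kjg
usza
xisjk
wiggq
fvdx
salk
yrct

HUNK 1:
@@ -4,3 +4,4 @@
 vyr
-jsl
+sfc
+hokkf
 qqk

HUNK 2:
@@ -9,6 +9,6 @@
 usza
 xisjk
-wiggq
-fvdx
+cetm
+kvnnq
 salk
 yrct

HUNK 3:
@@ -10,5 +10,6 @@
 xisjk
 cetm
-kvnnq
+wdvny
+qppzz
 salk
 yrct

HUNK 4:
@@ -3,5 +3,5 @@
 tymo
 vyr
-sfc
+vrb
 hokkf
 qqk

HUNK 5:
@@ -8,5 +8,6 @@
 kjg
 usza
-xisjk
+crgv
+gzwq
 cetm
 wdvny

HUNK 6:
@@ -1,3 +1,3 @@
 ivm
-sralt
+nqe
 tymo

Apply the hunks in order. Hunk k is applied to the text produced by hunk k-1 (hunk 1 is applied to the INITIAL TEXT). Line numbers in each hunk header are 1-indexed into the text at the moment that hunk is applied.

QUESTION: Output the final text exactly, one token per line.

Hunk 1: at line 4 remove [jsl] add [sfc,hokkf] -> 14 lines: ivm sralt tymo vyr sfc hokkf qqk kjg usza xisjk wiggq fvdx salk yrct
Hunk 2: at line 9 remove [wiggq,fvdx] add [cetm,kvnnq] -> 14 lines: ivm sralt tymo vyr sfc hokkf qqk kjg usza xisjk cetm kvnnq salk yrct
Hunk 3: at line 10 remove [kvnnq] add [wdvny,qppzz] -> 15 lines: ivm sralt tymo vyr sfc hokkf qqk kjg usza xisjk cetm wdvny qppzz salk yrct
Hunk 4: at line 3 remove [sfc] add [vrb] -> 15 lines: ivm sralt tymo vyr vrb hokkf qqk kjg usza xisjk cetm wdvny qppzz salk yrct
Hunk 5: at line 8 remove [xisjk] add [crgv,gzwq] -> 16 lines: ivm sralt tymo vyr vrb hokkf qqk kjg usza crgv gzwq cetm wdvny qppzz salk yrct
Hunk 6: at line 1 remove [sralt] add [nqe] -> 16 lines: ivm nqe tymo vyr vrb hokkf qqk kjg usza crgv gzwq cetm wdvny qppzz salk yrct

Answer: ivm
nqe
tymo
vyr
vrb
hokkf
qqk
kjg
usza
crgv
gzwq
cetm
wdvny
qppzz
salk
yrct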